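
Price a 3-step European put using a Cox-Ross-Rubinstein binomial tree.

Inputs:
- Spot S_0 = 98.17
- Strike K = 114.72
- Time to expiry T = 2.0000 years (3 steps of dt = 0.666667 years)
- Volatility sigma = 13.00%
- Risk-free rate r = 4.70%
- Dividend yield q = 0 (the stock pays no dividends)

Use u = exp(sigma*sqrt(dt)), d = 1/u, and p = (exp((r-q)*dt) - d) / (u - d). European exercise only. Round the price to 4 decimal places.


dt = T/N = 0.666667
u = exp(sigma*sqrt(dt)) = 1.111983; d = 1/u = 0.899295
p = (exp((r-q)*dt) - d) / (u - d) = 0.623142
Discount per step: exp(-r*dt) = 0.969152
Stock lattice S(k, i) with i counting down-moves:
  k=0: S(0,0) = 98.1700
  k=1: S(1,0) = 109.1633; S(1,1) = 88.2838
  k=2: S(2,0) = 121.3877; S(2,1) = 98.1700; S(2,2) = 79.3931
  k=3: S(3,0) = 134.9810; S(3,1) = 109.1633; S(3,2) = 88.2838; S(3,3) = 71.3978
Terminal payoffs V(N, i) = max(K - S_T, 0):
  V(3,0) = 0.000000; V(3,1) = 5.556667; V(3,2) = 26.436245; V(3,3) = 43.322204
Backward induction: V(k, i) = exp(-r*dt) * [p * V(k+1, i) + (1-p) * V(k+1, i+1)].
  V(2,0) = exp(-r*dt) * [p*0.000000 + (1-p)*5.556667] = 2.029479
  V(2,1) = exp(-r*dt) * [p*5.556667 + (1-p)*26.436245] = 13.011171
  V(2,2) = exp(-r*dt) * [p*26.436245 + (1-p)*43.322204] = 31.788064
  V(1,0) = exp(-r*dt) * [p*2.029479 + (1-p)*13.011171] = 5.977752
  V(1,1) = exp(-r*dt) * [p*13.011171 + (1-p)*31.788064] = 19.467752
  V(0,0) = exp(-r*dt) * [p*5.977752 + (1-p)*19.467752] = 10.720348

Answer: Price = V(0,0) = 10.7203


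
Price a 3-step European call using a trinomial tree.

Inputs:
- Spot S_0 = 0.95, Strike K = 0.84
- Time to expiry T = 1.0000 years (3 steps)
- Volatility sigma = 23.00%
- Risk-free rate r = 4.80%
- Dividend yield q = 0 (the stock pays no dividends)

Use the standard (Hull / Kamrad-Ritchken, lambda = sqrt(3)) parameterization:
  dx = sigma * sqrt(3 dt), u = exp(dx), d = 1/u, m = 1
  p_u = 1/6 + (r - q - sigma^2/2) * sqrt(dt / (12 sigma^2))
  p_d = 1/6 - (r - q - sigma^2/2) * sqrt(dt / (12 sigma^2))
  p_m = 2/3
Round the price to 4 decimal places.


Answer: Price = V(0,0) = 0.1783

Derivation:
dt = T/N = 0.333333; dx = sigma*sqrt(3*dt) = 0.230000
u = exp(dx) = 1.258600; d = 1/u = 0.794534
p_u = 0.182283, p_m = 0.666667, p_d = 0.151051
Discount per step: exp(-r*dt) = 0.984127
Stock lattice S(k, j) with j the centered position index:
  k=0: S(0,+0) = 0.9500
  k=1: S(1,-1) = 0.7548; S(1,+0) = 0.9500; S(1,+1) = 1.1957
  k=2: S(2,-2) = 0.5997; S(2,-1) = 0.7548; S(2,+0) = 0.9500; S(2,+1) = 1.1957; S(2,+2) = 1.5049
  k=3: S(3,-3) = 0.4765; S(3,-2) = 0.5997; S(3,-1) = 0.7548; S(3,+0) = 0.9500; S(3,+1) = 1.1957; S(3,+2) = 1.5049; S(3,+3) = 1.8940
Terminal payoffs V(N, j) = max(S_T - K, 0):
  V(3,-3) = 0.000000; V(3,-2) = 0.000000; V(3,-1) = 0.000000; V(3,+0) = 0.110000; V(3,+1) = 0.355670; V(3,+2) = 0.664870; V(3,+3) = 1.054030
Backward induction: V(k, j) = exp(-r*dt) * [p_u * V(k+1, j+1) + p_m * V(k+1, j) + p_d * V(k+1, j-1)]
  V(2,-2) = exp(-r*dt) * [p_u*0.000000 + p_m*0.000000 + p_d*0.000000] = 0.000000
  V(2,-1) = exp(-r*dt) * [p_u*0.110000 + p_m*0.000000 + p_d*0.000000] = 0.019733
  V(2,+0) = exp(-r*dt) * [p_u*0.355670 + p_m*0.110000 + p_d*0.000000] = 0.135973
  V(2,+1) = exp(-r*dt) * [p_u*0.664870 + p_m*0.355670 + p_d*0.110000] = 0.368972
  V(2,+2) = exp(-r*dt) * [p_u*1.054030 + p_m*0.664870 + p_d*0.355670] = 0.678164
  V(1,-1) = exp(-r*dt) * [p_u*0.135973 + p_m*0.019733 + p_d*0.000000] = 0.037338
  V(1,+0) = exp(-r*dt) * [p_u*0.368972 + p_m*0.135973 + p_d*0.019733] = 0.158333
  V(1,+1) = exp(-r*dt) * [p_u*0.678164 + p_m*0.368972 + p_d*0.135973] = 0.383945
  V(0,+0) = exp(-r*dt) * [p_u*0.383945 + p_m*0.158333 + p_d*0.037338] = 0.178306


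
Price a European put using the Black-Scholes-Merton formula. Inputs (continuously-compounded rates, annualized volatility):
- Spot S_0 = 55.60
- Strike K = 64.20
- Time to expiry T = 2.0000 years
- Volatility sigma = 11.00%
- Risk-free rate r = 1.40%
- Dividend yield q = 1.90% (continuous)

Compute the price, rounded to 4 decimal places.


d1 = (ln(S/K) + (r - q + 0.5*sigma^2) * T) / (sigma * sqrt(T)) = -0.91101072
d2 = d1 - sigma * sqrt(T) = -1.06657422
exp(-rT) = 0.97238837; exp(-qT) = 0.96271294
P = K * exp(-rT) * N(-d2) - S_0 * exp(-qT) * N(-d1)
N(-d1) = 0.81885514; N(-d2) = 0.85691793
P = 64.2000 * 0.97238837 * 0.85691793 - 55.6000 * 0.96271294 * 0.81885514 = 9.6644

Answer: Price = 9.6644


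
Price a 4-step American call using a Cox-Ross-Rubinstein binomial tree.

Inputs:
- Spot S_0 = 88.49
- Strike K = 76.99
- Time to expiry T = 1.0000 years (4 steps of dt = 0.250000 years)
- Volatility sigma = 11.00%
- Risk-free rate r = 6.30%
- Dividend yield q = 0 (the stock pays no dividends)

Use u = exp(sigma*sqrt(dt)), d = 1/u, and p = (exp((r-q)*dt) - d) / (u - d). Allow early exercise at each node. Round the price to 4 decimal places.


Answer: Price = V(0,0) = 16.3053

Derivation:
dt = T/N = 0.250000
u = exp(sigma*sqrt(dt)) = 1.056541; d = 1/u = 0.946485
p = (exp((r-q)*dt) - d) / (u - d) = 0.630496
Discount per step: exp(-r*dt) = 0.984373
Stock lattice S(k, i) with i counting down-moves:
  k=0: S(0,0) = 88.4900
  k=1: S(1,0) = 93.4933; S(1,1) = 83.7545
  k=2: S(2,0) = 98.7794; S(2,1) = 88.4900; S(2,2) = 79.2724
  k=3: S(3,0) = 104.3645; S(3,1) = 93.4933; S(3,2) = 83.7545; S(3,3) = 75.0301
  k=4: S(4,0) = 110.2653; S(4,1) = 98.7794; S(4,2) = 88.4900; S(4,3) = 79.2724; S(4,4) = 71.0149
Terminal payoffs V(N, i) = max(S_T - K, 0):
  V(4,0) = 33.275330; V(4,1) = 21.789446; V(4,2) = 11.500000; V(4,3) = 2.282363; V(4,4) = 0.000000
Backward induction: V(k, i) = exp(-r*dt) * [p * V(k+1, i) + (1-p) * V(k+1, i+1)]; then take max(V_cont, immediate exercise) for American.
  V(3,0) = exp(-r*dt) * [p*33.275330 + (1-p)*21.789446] = 28.577590; exercise = 27.374497; V(3,0) = max -> 28.577590
  V(3,1) = exp(-r*dt) * [p*21.789446 + (1-p)*11.500000] = 17.706372; exercise = 16.503279; V(3,1) = max -> 17.706372
  V(3,2) = exp(-r*dt) * [p*11.500000 + (1-p)*2.282363] = 7.967564; exercise = 6.764471; V(3,2) = max -> 7.967564
  V(3,3) = exp(-r*dt) * [p*2.282363 + (1-p)*0.000000] = 1.416534; exercise = 0.000000; V(3,3) = max -> 1.416534
  V(2,0) = exp(-r*dt) * [p*28.577590 + (1-p)*17.706372] = 24.176833; exercise = 21.789446; V(2,0) = max -> 24.176833
  V(2,1) = exp(-r*dt) * [p*17.706372 + (1-p)*7.967564] = 13.887386; exercise = 11.500000; V(2,1) = max -> 13.887386
  V(2,2) = exp(-r*dt) * [p*7.967564 + (1-p)*1.416534] = 5.460253; exercise = 2.282363; V(2,2) = max -> 5.460253
  V(1,0) = exp(-r*dt) * [p*24.176833 + (1-p)*13.887386] = 20.056452; exercise = 16.503279; V(1,0) = max -> 20.056452
  V(1,1) = exp(-r*dt) * [p*13.887386 + (1-p)*5.460253] = 10.605173; exercise = 6.764471; V(1,1) = max -> 10.605173
  V(0,0) = exp(-r*dt) * [p*20.056452 + (1-p)*10.605173] = 16.305325; exercise = 11.500000; V(0,0) = max -> 16.305325


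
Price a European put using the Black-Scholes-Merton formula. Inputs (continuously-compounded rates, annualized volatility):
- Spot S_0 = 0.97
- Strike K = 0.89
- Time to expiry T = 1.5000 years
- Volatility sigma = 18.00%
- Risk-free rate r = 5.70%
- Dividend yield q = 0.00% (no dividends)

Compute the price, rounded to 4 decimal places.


Answer: Price = 0.0244

Derivation:
d1 = (ln(S/K) + (r - q + 0.5*sigma^2) * T) / (sigma * sqrt(T)) = 0.88850527
d2 = d1 - sigma * sqrt(T) = 0.66805119
exp(-rT) = 0.91805314; exp(-qT) = 1.00000000
P = K * exp(-rT) * N(-d2) - S_0 * exp(-qT) * N(-d1)
N(-d1) = 0.18713451; N(-d2) = 0.25205046
P = 0.8900 * 0.91805314 * 0.25205046 - 0.9700 * 1.00000000 * 0.18713451 = 0.0244


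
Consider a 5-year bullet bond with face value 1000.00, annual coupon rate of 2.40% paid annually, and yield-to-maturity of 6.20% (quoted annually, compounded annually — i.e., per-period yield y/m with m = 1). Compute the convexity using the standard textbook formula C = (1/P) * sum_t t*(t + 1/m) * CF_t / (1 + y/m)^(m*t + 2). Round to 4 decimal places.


Answer: Convexity = 24.8143

Derivation:
Coupon per period c = face * coupon_rate / m = 24.000000
Periods per year m = 1; per-period yield y/m = 0.062000
Number of cashflows N = 5
Cashflows (t years, CF_t, discount factor 1/(1+y/m)^(m*t), PV):
  t = 1.0000: CF_t = 24.000000, DF = 0.941620, PV = 22.598870
  t = 2.0000: CF_t = 24.000000, DF = 0.886647, PV = 21.279539
  t = 3.0000: CF_t = 24.000000, DF = 0.834885, PV = 20.037230
  t = 4.0000: CF_t = 24.000000, DF = 0.786144, PV = 18.867449
  t = 5.0000: CF_t = 1024.000000, DF = 0.740248, PV = 758.014255
Price P = sum_t PV_t = 840.797343
Convexity numerator sum_t t*(t + 1/m) * CF_t / (1+y/m)^(m*t + 2):
  t = 1.0000: term = 40.074461
  t = 2.0000: term = 113.204691
  t = 3.0000: term = 213.191509
  t = 4.0000: term = 334.575501
  t = 5.0000: term = 20162.742054
Convexity = (1/P) * sum = 20863.788216 / 840.797343 = 24.814289


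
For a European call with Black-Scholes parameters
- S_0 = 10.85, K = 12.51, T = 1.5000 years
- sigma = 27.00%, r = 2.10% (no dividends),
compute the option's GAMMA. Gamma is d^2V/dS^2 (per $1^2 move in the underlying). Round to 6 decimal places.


Answer: Gamma = 0.109598

Derivation:
d1 = -0.1699167019; d2 = -0.5005978172
phi(d1) = 0.3932245816; exp(-qT) = 1.0000000000; exp(-rT) = 0.9689909565
Gamma = exp(-qT) * phi(d1) / (S * sigma * sqrt(T)) = 1.0000000000 * 0.3932245816 / (10.8500 * 0.2700 * 1.2247448714) = 0.109598


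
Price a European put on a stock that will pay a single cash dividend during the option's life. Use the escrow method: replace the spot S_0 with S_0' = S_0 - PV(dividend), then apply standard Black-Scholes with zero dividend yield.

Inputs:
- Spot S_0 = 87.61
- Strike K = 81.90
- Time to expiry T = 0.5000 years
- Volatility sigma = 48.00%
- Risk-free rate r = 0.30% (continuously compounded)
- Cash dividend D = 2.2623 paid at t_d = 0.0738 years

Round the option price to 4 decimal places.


PV(D) = D * exp(-r * t_d) = 2.2623 * 0.99977862 = 2.26179918
S_0' = S_0 - PV(D) = 87.6100 - 2.26179918 = 85.34820082
d1 = (ln(S_0'/K) + (r + sigma^2/2)*T) / (sigma*sqrt(T)) = 0.29563067
d2 = d1 - sigma*sqrt(T) = -0.04378058
exp(-rT) = 0.99850112
N(-d1) = 0.38375607; N(-d2) = 0.51746035
P = K * exp(-rT) * N(-d2) - S_0' * N(-d1) = 81.9000 * 0.99850112 * 0.51746035 - 85.34820082 * 0.38375607 = 9.5636

Answer: Price = 9.5636


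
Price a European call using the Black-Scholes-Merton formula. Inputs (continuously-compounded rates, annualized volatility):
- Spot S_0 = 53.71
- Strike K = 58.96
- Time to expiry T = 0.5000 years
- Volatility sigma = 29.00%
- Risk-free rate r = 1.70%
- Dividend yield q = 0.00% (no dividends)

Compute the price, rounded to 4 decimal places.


Answer: Price = 2.5889

Derivation:
d1 = (ln(S/K) + (r - q + 0.5*sigma^2) * T) / (sigma * sqrt(T)) = -0.31081022
d2 = d1 - sigma * sqrt(T) = -0.51587119
exp(-rT) = 0.99153602; exp(-qT) = 1.00000000
C = S_0 * exp(-qT) * N(d1) - K * exp(-rT) * N(d2)
N(d1) = 0.37797245; N(d2) = 0.30297219
C = 53.7100 * 1.00000000 * 0.37797245 - 58.9600 * 0.99153602 * 0.30297219 = 2.5889


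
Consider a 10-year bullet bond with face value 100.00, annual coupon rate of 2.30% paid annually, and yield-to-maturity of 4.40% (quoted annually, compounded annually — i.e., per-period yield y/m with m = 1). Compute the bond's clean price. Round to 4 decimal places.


Coupon per period c = face * coupon_rate / m = 2.300000
Periods per year m = 1; per-period yield y/m = 0.044000
Number of cashflows N = 10
Cashflows (t years, CF_t, discount factor 1/(1+y/m)^(m*t), PV):
  t = 1.0000: CF_t = 2.300000, DF = 0.957854, PV = 2.203065
  t = 2.0000: CF_t = 2.300000, DF = 0.917485, PV = 2.110216
  t = 3.0000: CF_t = 2.300000, DF = 0.878817, PV = 2.021279
  t = 4.0000: CF_t = 2.300000, DF = 0.841779, PV = 1.936091
  t = 5.0000: CF_t = 2.300000, DF = 0.806302, PV = 1.854494
  t = 6.0000: CF_t = 2.300000, DF = 0.772320, PV = 1.776335
  t = 7.0000: CF_t = 2.300000, DF = 0.739770, PV = 1.701470
  t = 8.0000: CF_t = 2.300000, DF = 0.708592, PV = 1.629761
  t = 9.0000: CF_t = 2.300000, DF = 0.678728, PV = 1.561073
  t = 10.0000: CF_t = 102.300000, DF = 0.650122, PV = 66.507504
Price P = sum_t PV_t = 83.301288

Answer: Price = 83.3013


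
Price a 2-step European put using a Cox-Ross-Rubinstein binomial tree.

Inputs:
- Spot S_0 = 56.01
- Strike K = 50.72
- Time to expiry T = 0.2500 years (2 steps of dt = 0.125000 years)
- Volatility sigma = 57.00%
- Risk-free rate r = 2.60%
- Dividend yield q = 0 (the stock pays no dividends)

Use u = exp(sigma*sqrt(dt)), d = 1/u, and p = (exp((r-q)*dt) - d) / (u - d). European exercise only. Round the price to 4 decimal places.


Answer: Price = V(0,0) = 3.8815

Derivation:
dt = T/N = 0.125000
u = exp(sigma*sqrt(dt)) = 1.223267; d = 1/u = 0.817483
p = (exp((r-q)*dt) - d) / (u - d) = 0.457811
Discount per step: exp(-r*dt) = 0.996755
Stock lattice S(k, i) with i counting down-moves:
  k=0: S(0,0) = 56.0100
  k=1: S(1,0) = 68.5152; S(1,1) = 45.7872
  k=2: S(2,0) = 83.8124; S(2,1) = 56.0100; S(2,2) = 37.4303
Terminal payoffs V(N, i) = max(K - S_T, 0):
  V(2,0) = 0.000000; V(2,1) = 0.000000; V(2,2) = 13.289743
Backward induction: V(k, i) = exp(-r*dt) * [p * V(k+1, i) + (1-p) * V(k+1, i+1)].
  V(1,0) = exp(-r*dt) * [p*0.000000 + (1-p)*0.000000] = 0.000000
  V(1,1) = exp(-r*dt) * [p*0.000000 + (1-p)*13.289743] = 7.182177
  V(0,0) = exp(-r*dt) * [p*0.000000 + (1-p)*7.182177] = 3.881464


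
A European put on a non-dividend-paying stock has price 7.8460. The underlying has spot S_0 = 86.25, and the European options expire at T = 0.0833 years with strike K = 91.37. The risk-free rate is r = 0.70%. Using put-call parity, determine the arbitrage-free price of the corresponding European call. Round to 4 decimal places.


Answer: Call price = 2.7793

Derivation:
Put-call parity: C - P = S_0 * exp(-qT) - K * exp(-rT).
S_0 * exp(-qT) = 86.2500 * 1.00000000 = 86.25000000
K * exp(-rT) = 91.3700 * 0.99941707 = 91.31673768
C = P + S*exp(-qT) - K*exp(-rT)
C = 7.8460 + 86.25000000 - 91.31673768 = 2.7793


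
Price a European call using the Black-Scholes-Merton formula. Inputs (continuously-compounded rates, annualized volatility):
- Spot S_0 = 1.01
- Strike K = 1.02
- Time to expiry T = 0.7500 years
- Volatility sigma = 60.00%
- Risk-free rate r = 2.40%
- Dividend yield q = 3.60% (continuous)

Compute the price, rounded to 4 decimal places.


d1 = (ln(S/K) + (r - q + 0.5*sigma^2) * T) / (sigma * sqrt(T)) = 0.22352636
d2 = d1 - sigma * sqrt(T) = -0.29608888
exp(-rT) = 0.98216103; exp(-qT) = 0.97336124
C = S_0 * exp(-qT) * N(d1) - K * exp(-rT) * N(d2)
N(d1) = 0.58843707; N(d2) = 0.38358110
C = 1.0100 * 0.97336124 * 0.58843707 - 1.0200 * 0.98216103 * 0.38358110 = 0.1942

Answer: Price = 0.1942


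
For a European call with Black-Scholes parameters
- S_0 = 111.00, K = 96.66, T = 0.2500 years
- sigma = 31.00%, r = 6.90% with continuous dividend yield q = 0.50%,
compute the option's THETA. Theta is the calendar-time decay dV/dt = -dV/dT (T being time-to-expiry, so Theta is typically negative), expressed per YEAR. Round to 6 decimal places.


d1 = 1.0731808703; d2 = 0.9181808703
phi(d1) = 0.2242941041; exp(-qT) = 0.9987507809; exp(-rT) = 0.9828979294
Theta = -S*exp(-qT)*phi(d1)*sigma/(2*sqrt(T)) - r*K*exp(-rT)*N(d2) + q*S*exp(-qT)*N(d1)
N(d1) = 0.8584050140; N(d2) = 0.8207379090; sqrt(T) = 0.5000000000
Term 1 = -111.0000 * 0.9987507809 * 0.2242941041 * 0.3100 / (2 * 0.5000000000) = -7.7083186989
Term 2 = -0.0690 * 96.6600 * 0.9828979294 * 0.8207379090 = -5.3803285315
Term 3 = 0.0050 * 111.0000 * 0.9987507809 * 0.8584050140 = 0.4758196363
Theta = -7.7083186989 + (-5.3803285315) + (0.4758196363) = -12.612828

Answer: Theta = -12.612828


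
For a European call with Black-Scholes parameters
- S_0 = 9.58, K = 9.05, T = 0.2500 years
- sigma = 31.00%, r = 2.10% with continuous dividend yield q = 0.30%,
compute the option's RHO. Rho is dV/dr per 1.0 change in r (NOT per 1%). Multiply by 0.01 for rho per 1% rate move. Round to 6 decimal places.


d1 = 0.4737118340; d2 = 0.3187118340
phi(d1) = 0.3566002102; exp(-qT) = 0.9992502812; exp(-rT) = 0.9947637572
N(d2) = 0.6250274800
Rho = K*T*exp(-rT)*N(d2) = 9.0500 * 0.2500 * 0.9947637572 * 0.6250274800 = 1.406720

Answer: Rho = 1.406720


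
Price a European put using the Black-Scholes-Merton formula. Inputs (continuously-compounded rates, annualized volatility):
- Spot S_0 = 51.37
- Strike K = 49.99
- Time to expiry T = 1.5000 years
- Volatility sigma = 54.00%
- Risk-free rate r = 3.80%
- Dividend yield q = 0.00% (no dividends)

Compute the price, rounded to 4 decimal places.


Answer: Price = 10.7979

Derivation:
d1 = (ln(S/K) + (r - q + 0.5*sigma^2) * T) / (sigma * sqrt(T)) = 0.45804152
d2 = d1 - sigma * sqrt(T) = -0.20332071
exp(-rT) = 0.94459407; exp(-qT) = 1.00000000
P = K * exp(-rT) * N(-d2) - S_0 * exp(-qT) * N(-d1)
N(-d1) = 0.32346131; N(-d2) = 0.58055782
P = 49.9900 * 0.94459407 * 0.58055782 - 51.3700 * 1.00000000 * 0.32346131 = 10.7979


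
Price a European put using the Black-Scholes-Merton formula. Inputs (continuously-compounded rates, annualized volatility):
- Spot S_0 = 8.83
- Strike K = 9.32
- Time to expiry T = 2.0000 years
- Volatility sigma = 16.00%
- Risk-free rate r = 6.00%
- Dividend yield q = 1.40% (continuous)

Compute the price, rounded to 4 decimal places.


d1 = (ln(S/K) + (r - q + 0.5*sigma^2) * T) / (sigma * sqrt(T)) = 0.28104130
d2 = d1 - sigma * sqrt(T) = 0.05476713
exp(-rT) = 0.88692044; exp(-qT) = 0.97238837
P = K * exp(-rT) * N(-d2) - S_0 * exp(-qT) * N(-d1)
N(-d1) = 0.38933936; N(-d2) = 0.47816200
P = 9.3200 * 0.88692044 * 0.47816200 - 8.8300 * 0.97238837 * 0.38933936 = 0.6096

Answer: Price = 0.6096


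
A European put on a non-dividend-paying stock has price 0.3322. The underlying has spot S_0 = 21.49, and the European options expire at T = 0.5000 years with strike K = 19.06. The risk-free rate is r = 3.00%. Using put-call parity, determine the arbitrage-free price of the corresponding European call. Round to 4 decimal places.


Put-call parity: C - P = S_0 * exp(-qT) - K * exp(-rT).
S_0 * exp(-qT) = 21.4900 * 1.00000000 = 21.49000000
K * exp(-rT) = 19.0600 * 0.98511194 = 18.77623357
C = P + S*exp(-qT) - K*exp(-rT)
C = 0.3322 + 21.49000000 - 18.77623357 = 3.0460

Answer: Call price = 3.0460


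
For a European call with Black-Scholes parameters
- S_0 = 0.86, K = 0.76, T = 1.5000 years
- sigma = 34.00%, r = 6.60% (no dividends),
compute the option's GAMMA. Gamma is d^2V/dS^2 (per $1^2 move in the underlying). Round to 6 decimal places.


Answer: Gamma = 0.845423

Derivation:
d1 = 0.7428052573; d2 = 0.3263920010
phi(d1) = 0.3027589428; exp(-qT) = 1.0000000000; exp(-rT) = 0.9057427080
Gamma = exp(-qT) * phi(d1) / (S * sigma * sqrt(T)) = 1.0000000000 * 0.3027589428 / (0.8600 * 0.3400 * 1.2247448714) = 0.845423


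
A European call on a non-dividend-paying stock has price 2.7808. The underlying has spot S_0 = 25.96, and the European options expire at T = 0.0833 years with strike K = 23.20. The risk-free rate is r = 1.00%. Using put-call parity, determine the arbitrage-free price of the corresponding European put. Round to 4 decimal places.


Answer: Put price = 0.0015

Derivation:
Put-call parity: C - P = S_0 * exp(-qT) - K * exp(-rT).
S_0 * exp(-qT) = 25.9600 * 1.00000000 = 25.96000000
K * exp(-rT) = 23.2000 * 0.99916735 = 23.18068245
P = C - S*exp(-qT) + K*exp(-rT)
P = 2.7808 - 25.96000000 + 23.18068245 = 0.0015


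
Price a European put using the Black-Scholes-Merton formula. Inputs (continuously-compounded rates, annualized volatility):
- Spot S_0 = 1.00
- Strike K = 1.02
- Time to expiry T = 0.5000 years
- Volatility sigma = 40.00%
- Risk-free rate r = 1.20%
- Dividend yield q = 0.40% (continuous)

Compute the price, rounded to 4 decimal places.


d1 = (ln(S/K) + (r - q + 0.5*sigma^2) * T) / (sigma * sqrt(T)) = 0.08555063
d2 = d1 - sigma * sqrt(T) = -0.19729208
exp(-rT) = 0.99401796; exp(-qT) = 0.99800200
P = K * exp(-rT) * N(-d2) - S_0 * exp(-qT) * N(-d1)
N(-d1) = 0.46591182; N(-d2) = 0.57820051
P = 1.0200 * 0.99401796 * 0.57820051 - 1.0000 * 0.99800200 * 0.46591182 = 0.1213

Answer: Price = 0.1213


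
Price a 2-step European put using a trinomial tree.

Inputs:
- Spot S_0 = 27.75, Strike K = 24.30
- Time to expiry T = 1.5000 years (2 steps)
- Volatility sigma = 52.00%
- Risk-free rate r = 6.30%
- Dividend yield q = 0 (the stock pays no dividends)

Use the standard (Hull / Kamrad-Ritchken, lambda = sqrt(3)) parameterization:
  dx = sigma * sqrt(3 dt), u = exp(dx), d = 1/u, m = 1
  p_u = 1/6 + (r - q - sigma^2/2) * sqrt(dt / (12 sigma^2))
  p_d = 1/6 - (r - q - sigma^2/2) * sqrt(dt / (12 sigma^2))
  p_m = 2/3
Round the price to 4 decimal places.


dt = T/N = 0.750000; dx = sigma*sqrt(3*dt) = 0.780000
u = exp(dx) = 2.181472; d = 1/u = 0.458406
p_u = 0.131955, p_m = 0.666667, p_d = 0.201378
Discount per step: exp(-r*dt) = 0.953849
Stock lattice S(k, j) with j the centered position index:
  k=0: S(0,+0) = 27.7500
  k=1: S(1,-1) = 12.7208; S(1,+0) = 27.7500; S(1,+1) = 60.5359
  k=2: S(2,-2) = 5.8313; S(2,-1) = 12.7208; S(2,+0) = 27.7500; S(2,+1) = 60.5359; S(2,+2) = 132.0573
Terminal payoffs V(N, j) = max(K - S_T, 0):
  V(2,-2) = 18.468724; V(2,-1) = 11.579233; V(2,+0) = 0.000000; V(2,+1) = 0.000000; V(2,+2) = 0.000000
Backward induction: V(k, j) = exp(-r*dt) * [p_u * V(k+1, j+1) + p_m * V(k+1, j) + p_d * V(k+1, j-1)]
  V(1,-1) = exp(-r*dt) * [p_u*0.000000 + p_m*11.579233 + p_d*18.468724] = 10.910779
  V(1,+0) = exp(-r*dt) * [p_u*0.000000 + p_m*0.000000 + p_d*11.579233] = 2.224190
  V(1,+1) = exp(-r*dt) * [p_u*0.000000 + p_m*0.000000 + p_d*0.000000] = 0.000000
  V(0,+0) = exp(-r*dt) * [p_u*0.000000 + p_m*2.224190 + p_d*10.910779] = 3.510151

Answer: Price = V(0,0) = 3.5102


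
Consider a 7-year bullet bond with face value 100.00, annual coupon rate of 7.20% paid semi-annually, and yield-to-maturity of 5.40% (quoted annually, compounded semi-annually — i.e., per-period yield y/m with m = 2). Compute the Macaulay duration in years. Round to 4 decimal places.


Coupon per period c = face * coupon_rate / m = 3.600000
Periods per year m = 2; per-period yield y/m = 0.027000
Number of cashflows N = 14
Cashflows (t years, CF_t, discount factor 1/(1+y/m)^(m*t), PV):
  t = 0.5000: CF_t = 3.600000, DF = 0.973710, PV = 3.505355
  t = 1.0000: CF_t = 3.600000, DF = 0.948111, PV = 3.413199
  t = 1.5000: CF_t = 3.600000, DF = 0.923185, PV = 3.323465
  t = 2.0000: CF_t = 3.600000, DF = 0.898914, PV = 3.236091
  t = 2.5000: CF_t = 3.600000, DF = 0.875282, PV = 3.151014
  t = 3.0000: CF_t = 3.600000, DF = 0.852270, PV = 3.068173
  t = 3.5000: CF_t = 3.600000, DF = 0.829864, PV = 2.987510
  t = 4.0000: CF_t = 3.600000, DF = 0.808047, PV = 2.908968
  t = 4.5000: CF_t = 3.600000, DF = 0.786803, PV = 2.832491
  t = 5.0000: CF_t = 3.600000, DF = 0.766118, PV = 2.758024
  t = 5.5000: CF_t = 3.600000, DF = 0.745976, PV = 2.685515
  t = 6.0000: CF_t = 3.600000, DF = 0.726365, PV = 2.614913
  t = 6.5000: CF_t = 3.600000, DF = 0.707268, PV = 2.546166
  t = 7.0000: CF_t = 103.600000, DF = 0.688674, PV = 71.346643
Price P = sum_t PV_t = 110.377528
Macaulay numerator sum_t t * PV_t:
  t * PV_t at t = 0.5000: 1.752678
  t * PV_t at t = 1.0000: 3.413199
  t * PV_t at t = 1.5000: 4.985198
  t * PV_t at t = 2.0000: 6.472182
  t * PV_t at t = 2.5000: 7.877534
  t * PV_t at t = 3.0000: 9.204519
  t * PV_t at t = 3.5000: 10.456286
  t * PV_t at t = 4.0000: 11.635872
  t * PV_t at t = 4.5000: 12.746209
  t * PV_t at t = 5.0000: 13.790121
  t * PV_t at t = 5.5000: 14.770334
  t * PV_t at t = 6.0000: 15.689476
  t * PV_t at t = 6.5000: 16.550080
  t * PV_t at t = 7.0000: 499.426503
Macaulay duration D = (sum_t t * PV_t) / P = 628.770189 / 110.377528 = 5.696542

Answer: Macaulay duration = 5.6965 years


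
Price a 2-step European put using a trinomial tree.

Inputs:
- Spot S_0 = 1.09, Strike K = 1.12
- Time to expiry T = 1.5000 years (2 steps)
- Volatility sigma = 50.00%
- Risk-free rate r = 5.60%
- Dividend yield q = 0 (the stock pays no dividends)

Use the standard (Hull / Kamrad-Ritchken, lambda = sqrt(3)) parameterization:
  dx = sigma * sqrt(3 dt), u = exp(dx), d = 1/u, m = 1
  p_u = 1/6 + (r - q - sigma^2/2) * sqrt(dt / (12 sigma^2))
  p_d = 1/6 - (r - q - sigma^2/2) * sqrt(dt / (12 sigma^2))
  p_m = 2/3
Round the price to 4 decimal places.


dt = T/N = 0.750000; dx = sigma*sqrt(3*dt) = 0.750000
u = exp(dx) = 2.117000; d = 1/u = 0.472367
p_u = 0.132167, p_m = 0.666667, p_d = 0.201167
Discount per step: exp(-r*dt) = 0.958870
Stock lattice S(k, j) with j the centered position index:
  k=0: S(0,+0) = 1.0900
  k=1: S(1,-1) = 0.5149; S(1,+0) = 1.0900; S(1,+1) = 2.3075
  k=2: S(2,-2) = 0.2432; S(2,-1) = 0.5149; S(2,+0) = 1.0900; S(2,+1) = 2.3075; S(2,+2) = 4.8850
Terminal payoffs V(N, j) = max(K - S_T, 0):
  V(2,-2) = 0.876788; V(2,-1) = 0.605120; V(2,+0) = 0.030000; V(2,+1) = 0.000000; V(2,+2) = 0.000000
Backward induction: V(k, j) = exp(-r*dt) * [p_u * V(k+1, j+1) + p_m * V(k+1, j) + p_d * V(k+1, j-1)]
  V(1,-1) = exp(-r*dt) * [p_u*0.030000 + p_m*0.605120 + p_d*0.876788] = 0.559749
  V(1,+0) = exp(-r*dt) * [p_u*0.000000 + p_m*0.030000 + p_d*0.605120] = 0.135901
  V(1,+1) = exp(-r*dt) * [p_u*0.000000 + p_m*0.000000 + p_d*0.030000] = 0.005787
  V(0,+0) = exp(-r*dt) * [p_u*0.005787 + p_m*0.135901 + p_d*0.559749] = 0.195579

Answer: Price = V(0,0) = 0.1956


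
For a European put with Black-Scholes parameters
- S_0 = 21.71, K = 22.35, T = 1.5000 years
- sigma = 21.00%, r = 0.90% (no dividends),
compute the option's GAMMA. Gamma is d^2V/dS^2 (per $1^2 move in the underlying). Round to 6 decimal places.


d1 = 0.0681256085; d2 = -0.1890708145
phi(d1) = 0.3980175885; exp(-qT) = 1.0000000000; exp(-rT) = 0.9865907163
Gamma = exp(-qT) * phi(d1) / (S * sigma * sqrt(T)) = 1.0000000000 * 0.3980175885 / (21.7100 * 0.2100 * 1.2247448714) = 0.071282

Answer: Gamma = 0.071282


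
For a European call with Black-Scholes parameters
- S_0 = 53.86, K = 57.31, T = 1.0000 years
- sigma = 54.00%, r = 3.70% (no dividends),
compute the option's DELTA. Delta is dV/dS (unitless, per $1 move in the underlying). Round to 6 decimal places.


Answer: Delta = 0.588443

Derivation:
d1 = 0.2235425163; d2 = -0.3164574837
phi(d1) = 0.3890979524; exp(-qT) = 1.0000000000; exp(-rT) = 0.9636761353
N(d1) = 0.5884433515
Delta = exp(-qT) * N(d1) = 1.0000000000 * 0.5884433515 = 0.588443


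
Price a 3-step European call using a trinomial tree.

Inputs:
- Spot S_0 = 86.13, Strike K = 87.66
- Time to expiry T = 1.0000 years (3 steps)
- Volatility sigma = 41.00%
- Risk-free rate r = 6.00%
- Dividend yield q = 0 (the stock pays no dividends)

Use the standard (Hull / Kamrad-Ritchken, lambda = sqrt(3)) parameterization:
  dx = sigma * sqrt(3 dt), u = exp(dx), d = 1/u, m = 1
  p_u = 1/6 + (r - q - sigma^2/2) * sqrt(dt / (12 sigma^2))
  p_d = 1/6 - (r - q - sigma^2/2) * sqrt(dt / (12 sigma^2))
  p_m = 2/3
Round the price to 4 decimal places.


Answer: Price = V(0,0) = 14.5704

Derivation:
dt = T/N = 0.333333; dx = sigma*sqrt(3*dt) = 0.410000
u = exp(dx) = 1.506818; d = 1/u = 0.663650
p_u = 0.156890, p_m = 0.666667, p_d = 0.176443
Discount per step: exp(-r*dt) = 0.980199
Stock lattice S(k, j) with j the centered position index:
  k=0: S(0,+0) = 86.1300
  k=1: S(1,-1) = 57.1602; S(1,+0) = 86.1300; S(1,+1) = 129.7822
  k=2: S(2,-2) = 37.9344; S(2,-1) = 57.1602; S(2,+0) = 86.1300; S(2,+1) = 129.7822; S(2,+2) = 195.5582
  k=3: S(3,-3) = 25.1752; S(3,-2) = 37.9344; S(3,-1) = 57.1602; S(3,+0) = 86.1300; S(3,+1) = 129.7822; S(3,+2) = 195.5582; S(3,+3) = 294.6705
Terminal payoffs V(N, j) = max(S_T - K, 0):
  V(3,-3) = 0.000000; V(3,-2) = 0.000000; V(3,-1) = 0.000000; V(3,+0) = 0.000000; V(3,+1) = 42.122216; V(3,+2) = 107.898151; V(3,+3) = 207.010500
Backward induction: V(k, j) = exp(-r*dt) * [p_u * V(k+1, j+1) + p_m * V(k+1, j) + p_d * V(k+1, j-1)]
  V(2,-2) = exp(-r*dt) * [p_u*0.000000 + p_m*0.000000 + p_d*0.000000] = 0.000000
  V(2,-1) = exp(-r*dt) * [p_u*0.000000 + p_m*0.000000 + p_d*0.000000] = 0.000000
  V(2,+0) = exp(-r*dt) * [p_u*42.122216 + p_m*0.000000 + p_d*0.000000] = 6.477706
  V(2,+1) = exp(-r*dt) * [p_u*107.898151 + p_m*42.122216 + p_d*0.000000] = 44.118394
  V(2,+2) = exp(-r*dt) * [p_u*207.010500 + p_m*107.898151 + p_d*42.122216] = 109.627578
  V(1,-1) = exp(-r*dt) * [p_u*6.477706 + p_m*0.000000 + p_d*0.000000] = 0.996165
  V(1,+0) = exp(-r*dt) * [p_u*44.118394 + p_m*6.477706 + p_d*0.000000] = 11.017645
  V(1,+1) = exp(-r*dt) * [p_u*109.627578 + p_m*44.118394 + p_d*6.477706] = 46.809100
  V(0,+0) = exp(-r*dt) * [p_u*46.809100 + p_m*11.017645 + p_d*0.996165] = 14.570413


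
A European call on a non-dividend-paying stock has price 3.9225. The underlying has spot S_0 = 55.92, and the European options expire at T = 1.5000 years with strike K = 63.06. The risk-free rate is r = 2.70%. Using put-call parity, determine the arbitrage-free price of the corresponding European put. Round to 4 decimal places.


Put-call parity: C - P = S_0 * exp(-qT) - K * exp(-rT).
S_0 * exp(-qT) = 55.9200 * 1.00000000 = 55.92000000
K * exp(-rT) = 63.0600 * 0.96030916 = 60.55709591
P = C - S*exp(-qT) + K*exp(-rT)
P = 3.9225 - 55.92000000 + 60.55709591 = 8.5596

Answer: Put price = 8.5596


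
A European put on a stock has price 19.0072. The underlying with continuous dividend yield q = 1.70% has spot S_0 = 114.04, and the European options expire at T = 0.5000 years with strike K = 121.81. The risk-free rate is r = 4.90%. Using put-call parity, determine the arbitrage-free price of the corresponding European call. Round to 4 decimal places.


Put-call parity: C - P = S_0 * exp(-qT) - K * exp(-rT).
S_0 * exp(-qT) = 114.0400 * 0.99153602 = 113.07476805
K * exp(-rT) = 121.8100 * 0.97579769 = 118.86191649
C = P + S*exp(-qT) - K*exp(-rT)
C = 19.0072 + 113.07476805 - 118.86191649 = 13.2201

Answer: Call price = 13.2201


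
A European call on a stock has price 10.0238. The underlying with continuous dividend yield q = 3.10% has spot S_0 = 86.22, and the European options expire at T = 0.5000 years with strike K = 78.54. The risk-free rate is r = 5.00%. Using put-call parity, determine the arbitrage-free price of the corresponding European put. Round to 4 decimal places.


Answer: Put price = 1.7307

Derivation:
Put-call parity: C - P = S_0 * exp(-qT) - K * exp(-rT).
S_0 * exp(-qT) = 86.2200 * 0.98461951 = 84.89389387
K * exp(-rT) = 78.5400 * 0.97530991 = 76.60084049
P = C - S*exp(-qT) + K*exp(-rT)
P = 10.0238 - 84.89389387 + 76.60084049 = 1.7307


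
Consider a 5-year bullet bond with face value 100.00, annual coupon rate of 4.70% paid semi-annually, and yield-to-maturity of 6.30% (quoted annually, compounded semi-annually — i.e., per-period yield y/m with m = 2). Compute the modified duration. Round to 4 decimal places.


Answer: Modified duration = 4.3554

Derivation:
Coupon per period c = face * coupon_rate / m = 2.350000
Periods per year m = 2; per-period yield y/m = 0.031500
Number of cashflows N = 10
Cashflows (t years, CF_t, discount factor 1/(1+y/m)^(m*t), PV):
  t = 0.5000: CF_t = 2.350000, DF = 0.969462, PV = 2.278236
  t = 1.0000: CF_t = 2.350000, DF = 0.939856, PV = 2.208663
  t = 1.5000: CF_t = 2.350000, DF = 0.911155, PV = 2.141214
  t = 2.0000: CF_t = 2.350000, DF = 0.883330, PV = 2.075826
  t = 2.5000: CF_t = 2.350000, DF = 0.856355, PV = 2.012434
  t = 3.0000: CF_t = 2.350000, DF = 0.830204, PV = 1.950978
  t = 3.5000: CF_t = 2.350000, DF = 0.804851, PV = 1.891399
  t = 4.0000: CF_t = 2.350000, DF = 0.780272, PV = 1.833640
  t = 4.5000: CF_t = 2.350000, DF = 0.756444, PV = 1.777644
  t = 5.0000: CF_t = 102.350000, DF = 0.733344, PV = 75.057747
Price P = sum_t PV_t = 93.227781
First compute Macaulay numerator sum_t t * PV_t:
  t * PV_t at t = 0.5000: 1.139118
  t * PV_t at t = 1.0000: 2.208663
  t * PV_t at t = 1.5000: 3.211822
  t * PV_t at t = 2.0000: 4.151652
  t * PV_t at t = 2.5000: 5.031086
  t * PV_t at t = 3.0000: 5.852935
  t * PV_t at t = 3.5000: 6.619898
  t * PV_t at t = 4.0000: 7.334559
  t * PV_t at t = 4.5000: 7.999398
  t * PV_t at t = 5.0000: 375.288735
Macaulay duration D = 418.837864 / 93.227781 = 4.492629
Modified duration = D / (1 + y/m) = 4.492629 / (1 + 0.031500) = 4.355433


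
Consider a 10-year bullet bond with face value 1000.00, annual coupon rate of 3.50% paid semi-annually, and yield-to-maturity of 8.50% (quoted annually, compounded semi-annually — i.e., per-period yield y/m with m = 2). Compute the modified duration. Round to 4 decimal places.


Coupon per period c = face * coupon_rate / m = 17.500000
Periods per year m = 2; per-period yield y/m = 0.042500
Number of cashflows N = 20
Cashflows (t years, CF_t, discount factor 1/(1+y/m)^(m*t), PV):
  t = 0.5000: CF_t = 17.500000, DF = 0.959233, PV = 16.786571
  t = 1.0000: CF_t = 17.500000, DF = 0.920127, PV = 16.102226
  t = 1.5000: CF_t = 17.500000, DF = 0.882616, PV = 15.445780
  t = 2.0000: CF_t = 17.500000, DF = 0.846634, PV = 14.816096
  t = 2.5000: CF_t = 17.500000, DF = 0.812119, PV = 14.212083
  t = 3.0000: CF_t = 17.500000, DF = 0.779011, PV = 13.632693
  t = 3.5000: CF_t = 17.500000, DF = 0.747253, PV = 13.076924
  t = 4.0000: CF_t = 17.500000, DF = 0.716789, PV = 12.543812
  t = 4.5000: CF_t = 17.500000, DF = 0.687568, PV = 12.032434
  t = 5.0000: CF_t = 17.500000, DF = 0.659537, PV = 11.541903
  t = 5.5000: CF_t = 17.500000, DF = 0.632650, PV = 11.071370
  t = 6.0000: CF_t = 17.500000, DF = 0.606858, PV = 10.620019
  t = 6.5000: CF_t = 17.500000, DF = 0.582118, PV = 10.187068
  t = 7.0000: CF_t = 17.500000, DF = 0.558387, PV = 9.771768
  t = 7.5000: CF_t = 17.500000, DF = 0.535623, PV = 9.373399
  t = 8.0000: CF_t = 17.500000, DF = 0.513787, PV = 8.991270
  t = 8.5000: CF_t = 17.500000, DF = 0.492841, PV = 8.624719
  t = 9.0000: CF_t = 17.500000, DF = 0.472749, PV = 8.273112
  t = 9.5000: CF_t = 17.500000, DF = 0.453477, PV = 7.935839
  t = 10.0000: CF_t = 1017.500000, DF = 0.434989, PV = 442.601769
Price P = sum_t PV_t = 667.640855
First compute Macaulay numerator sum_t t * PV_t:
  t * PV_t at t = 0.5000: 8.393285
  t * PV_t at t = 1.0000: 16.102226
  t * PV_t at t = 1.5000: 23.168671
  t * PV_t at t = 2.0000: 29.632193
  t * PV_t at t = 2.5000: 35.530207
  t * PV_t at t = 3.0000: 40.898080
  t * PV_t at t = 3.5000: 45.769234
  t * PV_t at t = 4.0000: 50.175248
  t * PV_t at t = 4.5000: 54.145951
  t * PV_t at t = 5.0000: 57.709514
  t * PV_t at t = 5.5000: 60.892533
  t * PV_t at t = 6.0000: 63.720113
  t * PV_t at t = 6.5000: 66.215944
  t * PV_t at t = 7.0000: 68.402378
  t * PV_t at t = 7.5000: 70.300491
  t * PV_t at t = 8.0000: 71.930159
  t * PV_t at t = 8.5000: 73.310114
  t * PV_t at t = 9.0000: 74.458008
  t * PV_t at t = 9.5000: 75.390469
  t * PV_t at t = 10.0000: 4426.017686
Macaulay duration D = 5412.162503 / 667.640855 = 8.106398
Modified duration = D / (1 + y/m) = 8.106398 / (1 + 0.042500) = 7.775921

Answer: Modified duration = 7.7759


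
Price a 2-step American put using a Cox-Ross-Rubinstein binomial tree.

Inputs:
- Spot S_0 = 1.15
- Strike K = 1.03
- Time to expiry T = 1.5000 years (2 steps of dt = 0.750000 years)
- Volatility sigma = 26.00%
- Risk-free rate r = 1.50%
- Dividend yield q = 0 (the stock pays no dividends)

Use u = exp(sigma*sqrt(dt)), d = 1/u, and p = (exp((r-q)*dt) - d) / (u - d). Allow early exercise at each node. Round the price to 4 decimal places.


Answer: Price = V(0,0) = 0.0819

Derivation:
dt = T/N = 0.750000
u = exp(sigma*sqrt(dt)) = 1.252531; d = 1/u = 0.798383
p = (exp((r-q)*dt) - d) / (u - d) = 0.468856
Discount per step: exp(-r*dt) = 0.988813
Stock lattice S(k, i) with i counting down-moves:
  k=0: S(0,0) = 1.1500
  k=1: S(1,0) = 1.4404; S(1,1) = 0.9181
  k=2: S(2,0) = 1.8042; S(2,1) = 1.1500; S(2,2) = 0.7330
Terminal payoffs V(N, i) = max(K - S_T, 0):
  V(2,0) = 0.000000; V(2,1) = 0.000000; V(2,2) = 0.296972
Backward induction: V(k, i) = exp(-r*dt) * [p * V(k+1, i) + (1-p) * V(k+1, i+1)]; then take max(V_cont, immediate exercise) for American.
  V(1,0) = exp(-r*dt) * [p*0.000000 + (1-p)*0.000000] = 0.000000; exercise = 0.000000; V(1,0) = max -> 0.000000
  V(1,1) = exp(-r*dt) * [p*0.000000 + (1-p)*0.296972] = 0.155970; exercise = 0.111859; V(1,1) = max -> 0.155970
  V(0,0) = exp(-r*dt) * [p*0.000000 + (1-p)*0.155970] = 0.081916; exercise = 0.000000; V(0,0) = max -> 0.081916


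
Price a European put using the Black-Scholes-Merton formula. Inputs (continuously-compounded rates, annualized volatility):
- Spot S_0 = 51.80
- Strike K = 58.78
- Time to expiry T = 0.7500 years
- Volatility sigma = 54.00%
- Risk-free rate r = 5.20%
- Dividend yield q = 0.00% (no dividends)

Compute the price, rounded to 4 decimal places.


d1 = (ln(S/K) + (r - q + 0.5*sigma^2) * T) / (sigma * sqrt(T)) = 0.04691182
d2 = d1 - sigma * sqrt(T) = -0.42074190
exp(-rT) = 0.96175071; exp(-qT) = 1.00000000
P = K * exp(-rT) * N(-d2) - S_0 * exp(-qT) * N(-d1)
N(-d1) = 0.48129175; N(-d2) = 0.66302822
P = 58.7800 * 0.96175071 * 0.66302822 - 51.8000 * 1.00000000 * 0.48129175 = 12.5512

Answer: Price = 12.5512


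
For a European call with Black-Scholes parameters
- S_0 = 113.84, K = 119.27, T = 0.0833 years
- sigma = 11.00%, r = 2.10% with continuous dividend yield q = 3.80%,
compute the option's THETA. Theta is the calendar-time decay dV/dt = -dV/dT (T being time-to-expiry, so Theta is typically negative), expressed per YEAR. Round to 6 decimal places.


d1 = -1.4964136803; d2 = -1.5281615936
phi(d1) = 0.1302153729; exp(-qT) = 0.9968396046; exp(-rT) = 0.9982522291
Theta = -S*exp(-qT)*phi(d1)*sigma/(2*sqrt(T)) - r*K*exp(-rT)*N(d2) + q*S*exp(-qT)*N(d1)
N(d1) = 0.0672729434; N(d2) = 0.0632362109; sqrt(T) = 0.2886173938
Term 1 = -113.8400 * 0.9968396046 * 0.1302153729 * 0.1100 / (2 * 0.2886173938) = -2.8159349564
Term 2 = -0.0210 * 119.2700 * 0.9982522291 * 0.0632362109 = -0.1581090182
Term 3 = 0.0380 * 113.8400 * 0.9968396046 * 0.0672729434 = 0.2900976414
Theta = -2.8159349564 + (-0.1581090182) + (0.2900976414) = -2.683946

Answer: Theta = -2.683946


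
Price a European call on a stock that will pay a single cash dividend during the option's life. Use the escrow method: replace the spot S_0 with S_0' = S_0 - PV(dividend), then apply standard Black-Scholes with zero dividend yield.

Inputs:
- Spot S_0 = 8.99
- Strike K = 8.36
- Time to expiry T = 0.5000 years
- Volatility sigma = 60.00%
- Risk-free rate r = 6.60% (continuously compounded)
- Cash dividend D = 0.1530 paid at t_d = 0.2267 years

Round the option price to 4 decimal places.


Answer: Price = 1.8277

Derivation:
PV(D) = D * exp(-r * t_d) = 0.1530 * 0.98514918 = 0.15072782
S_0' = S_0 - PV(D) = 8.9900 - 0.15072782 = 8.83927218
d1 = (ln(S_0'/K) + (r + sigma^2/2)*T) / (sigma*sqrt(T)) = 0.42130863
d2 = d1 - sigma*sqrt(T) = -0.00295544
exp(-rT) = 0.96753856
N(d1) = 0.66323513; N(d2) = 0.49882095
C = S_0' * N(d1) - K * exp(-rT) * N(d2) = 8.83927218 * 0.66323513 - 8.3600 * 0.96753856 * 0.49882095 = 1.8277


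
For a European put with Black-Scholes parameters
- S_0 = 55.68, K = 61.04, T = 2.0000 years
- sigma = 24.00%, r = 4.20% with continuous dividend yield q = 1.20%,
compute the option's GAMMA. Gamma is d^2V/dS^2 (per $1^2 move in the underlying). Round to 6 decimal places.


Answer: Gamma = 0.020550

Derivation:
d1 = 0.0756946880; d2 = -0.2637165670
phi(d1) = 0.3978010090; exp(-qT) = 0.9762857098; exp(-rT) = 0.9194312561
Gamma = exp(-qT) * phi(d1) / (S * sigma * sqrt(T)) = 0.9762857098 * 0.3978010090 / (55.6800 * 0.2400 * 1.4142135624) = 0.020550


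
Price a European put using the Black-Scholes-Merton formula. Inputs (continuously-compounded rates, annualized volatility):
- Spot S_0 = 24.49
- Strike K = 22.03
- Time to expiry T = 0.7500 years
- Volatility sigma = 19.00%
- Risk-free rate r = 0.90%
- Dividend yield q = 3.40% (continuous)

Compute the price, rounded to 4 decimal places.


Answer: Price = 0.7091

Derivation:
d1 = (ln(S/K) + (r - q + 0.5*sigma^2) * T) / (sigma * sqrt(T)) = 0.61167046
d2 = d1 - sigma * sqrt(T) = 0.44712564
exp(-rT) = 0.99327273; exp(-qT) = 0.97482238
P = K * exp(-rT) * N(-d2) - S_0 * exp(-qT) * N(-d1)
N(-d1) = 0.27037790; N(-d2) = 0.32739218
P = 22.0300 * 0.99327273 * 0.32739218 - 24.4900 * 0.97482238 * 0.27037790 = 0.7091


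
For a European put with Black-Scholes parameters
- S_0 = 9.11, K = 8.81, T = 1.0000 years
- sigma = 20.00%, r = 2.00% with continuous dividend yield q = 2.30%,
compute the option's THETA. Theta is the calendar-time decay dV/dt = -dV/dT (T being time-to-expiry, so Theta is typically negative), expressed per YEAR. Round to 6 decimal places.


Answer: Theta = -0.343270

Derivation:
d1 = 0.2524263566; d2 = 0.0524263566
phi(d1) = 0.3864325017; exp(-qT) = 0.9772624838; exp(-rT) = 0.9801986733
Theta = -S*exp(-qT)*phi(d1)*sigma/(2*sqrt(T)) + r*K*exp(-rT)*N(-d2) - q*S*exp(-qT)*N(-d1)
N(-d1) = 0.4003557650; N(-d2) = 0.4790944867; sqrt(T) = 1.0000000000
Term 1 = -9.1100 * 0.9772624838 * 0.3864325017 * 0.2000 / (2 * 1.0000000000) = -0.3440354936
Term 2 = 0.0200 * 8.8100 * 0.9801986733 * 0.4790944867 = 0.0827448909
Term 3 = -0.0230 * 9.1100 * 0.9772624838 * 0.4003557650 = -0.0819791718
Theta = -0.3440354936 + (0.0827448909) + (-0.0819791718) = -0.343270
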